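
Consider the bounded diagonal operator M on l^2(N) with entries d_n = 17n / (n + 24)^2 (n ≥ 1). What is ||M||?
||M|| = 17/96 (attained at n = 24)

For M diagonal, ||M|| = sup_n |d_n|. Treat f(x) = 17x / (x + 24)^2 for real x > 0. By the quotient rule, f'(x) = 17(24 - x)/(x + 24)^3, which is positive for x < 24 and negative for x > 24. So f has a unique maximum at x = 24, and since 24 is a positive integer, the supremum over n ≥ 1 is attained at n = 24: d_24 = 17·24/(24 + 24)^2 = 17·24/2304 = 17/96. Hence ||M|| = 17/96.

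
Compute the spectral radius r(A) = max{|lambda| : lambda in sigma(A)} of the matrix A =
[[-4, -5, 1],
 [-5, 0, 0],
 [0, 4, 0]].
r(A) = (5 + sqrt(105))/2 ≈ 7.6235

The eigenvalues of A are the roots of its characteristic polynomial. With M = A (coefficients from the trace, the sum of principal 2x2 minors, and det A):
  p(λ) = det(λ I - M) = λ^3 + 4λ^2 - 25λ + 20.
By the rational root theorem any rational root is an integer divisor of 20. Testing λ = 1: p(1) = 1 + 4 - 25 + 20 = 0, so λ = 1 is a root. Dividing out (λ - 1) leaves p(λ) = (λ - 1)(λ^2 + 5λ - 20). For λ^2 + 5λ - 20 the discriminant is 105. It is nonnegative but not a perfect square, so the roots are real and irrational: λ = (-5 ± sqrt(105))/2 ≈ 2.6235, -7.6235.
Thus the eigenvalues (to 4 decimals) are 2.6235 (modulus 2.6235); -7.6235 (modulus 7.6235); 1 (modulus 1). The spectral radius is the largest modulus: r(A) = (5 + sqrt(105))/2 ≈ 7.6235. (Cross-check: r(A) ≤ ||A||_2 ≈ 7.8529; equality holds whenever A is normal, though it can also hold for some non-normal A.)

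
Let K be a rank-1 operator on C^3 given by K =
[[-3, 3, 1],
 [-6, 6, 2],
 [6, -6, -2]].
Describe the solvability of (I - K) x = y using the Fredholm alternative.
(I - K) is singular (det(I - K) = 0, i.e. 1 ∈ sigma(K)). (I - K) x = y is solvable iff y ⊥ ker((I - K)^*) = span{(-3, 3, 1)}, i.e. iff -3y_1 + 3y_2 + y_3 = 0. When solvable, the solutions are x = y + c·(1, 2, -2), c arbitrary (ker(I - K) = span{(1, 2, -2)}, dimension 1).

K has rank 1, so it is an outer product K = u v^T: every row of K is a multiple of one row vector. Reading off the entries, u = (1, 2, -2) and v = (-3, 3, 1) (row i of K equals u_i·v^T). A rank-one matrix u v^T satisfies K u = u (v·u) and kills the (2)-dimensional subspace v^⊥, so its characteristic polynomial is lambda^2 (lambda - v·u) with v·u = tr K = 1. Hence the eigenvalues of I - K are 1 (multiplicity 2) and 1 - (1) = 0, so det(I - K) = 0. (Direct check: I - K =
[[4, -3, -1],
 [6, -5, -2],
 [-6, 6, 3]]
has determinant 0.) So 1 is an eigenvalue of K and (I - K) is not invertible. The finite-dimensional Fredholm alternative says: either (I - K) is invertible, or ker(I - K) ≠ {0} and then range(I - K) = ker((I - K)^*)^⊥, with dim ker(I - K) = dim ker((I - K)^*). We are in the second case, so we need both kernels. Kernel of I - K: (I - K) u = u - u (v·u) = u - u = 0, so ker(I - K) = span{u} = span{(1, 2, -2)} (it is exactly 1-dimensional because rank(I - K) = 2). Kernel of the adjoint: K is real, so (I - K)^* = I - K^T = I - v u^T, and (I - v u^T) v = v - v (u·v) = 0; hence ker((I - K)^*) = span{v} = span{(-3, 3, 1)}. Therefore (I - K) x = y is solvable iff <y, v> = 0, i.e. iff -3y_1 + 3y_2 + y_3 = 0. When this holds, K y = u (v·y) = 0, so (I - K) y = y and x = y is a particular solution; the full solution set is the line x = y + c·u = y + c·(1, 2, -2), c ∈ C.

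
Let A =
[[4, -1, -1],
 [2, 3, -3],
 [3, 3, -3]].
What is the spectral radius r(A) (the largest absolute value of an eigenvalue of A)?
r(A) = 3

The eigenvalues of A are the roots of its characteristic polynomial. With M = A (coefficients from the trace, the sum of principal 2x2 minors, and det A):
  p(λ) = det(λ I - M) = λ^3 - 4λ^2 + 5λ - 6.
By the rational root theorem any rational root is an integer divisor of 6. Testing λ = 3: p(3) = 27 - 36 + 15 - 6 = 0, so λ = 3 is a root. Dividing out (λ - 3) leaves p(λ) = (λ - 3)(λ^2 - λ + 2). For λ^2 - λ + 2 the discriminant is -7. It is negative, so the roots are the complex-conjugate pair λ = 1/2 ± (sqrt(7)/2) i ≈ 0.5 ± 1.3229i. For a conjugate pair the product of the roots equals the constant term, so |λ|^2 = 2 and |λ| = sqrt(2) ≈ 1.4142.
Thus the eigenvalues (to 4 decimals) are 0.5 ± 1.3229i (modulus 1.4142); 3 (modulus 3). The spectral radius is the largest modulus: r(A) = 3. (Cross-check: r(A) ≤ ||A||_2 ≈ 7.366; equality holds whenever A is normal, though it can also hold for some non-normal A.)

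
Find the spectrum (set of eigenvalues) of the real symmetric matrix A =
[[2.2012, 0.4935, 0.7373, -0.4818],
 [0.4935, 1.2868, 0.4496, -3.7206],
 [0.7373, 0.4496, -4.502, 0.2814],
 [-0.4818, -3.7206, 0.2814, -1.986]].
sigma(A) ≈ {-5, -4, 2, 4}

A is real symmetric, so its spectrum consists of real eigenvalues. Expanding the characteristic polynomial of the displayed matrix gives
  det(λ I - A) = p(λ) = λ^4 + (3)λ^3 + (-26)λ^2 + (-48)λ + (160.0016).
Solving p(λ) = 0 yields eigenvalues ≈ -5, -4, 2, 4. (A is shown rounded to 4 decimals, so these recover the underlying integer eigenvalues to within that precision.)
Verification: the trace of A = -3 equals the sum of eigenvalues -3, and det(A) ≈ 160.0016 matches the eigenvalue product 160.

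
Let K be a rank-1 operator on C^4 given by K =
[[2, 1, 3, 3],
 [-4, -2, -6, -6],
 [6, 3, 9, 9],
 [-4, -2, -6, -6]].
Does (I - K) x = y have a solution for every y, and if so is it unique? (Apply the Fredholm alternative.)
(I - K) is invertible (det(I - K) = -2 ≠ 0), so for every y in C^4 the equation (I - K) x = y has a unique solution.

K has rank 1, so it is an outer product K = u v^T: every row of K is a multiple of one row vector. Reading off the entries, u = (1, -2, 3, -2) and v = (2, 1, 3, 3) (row i of K equals u_i·v^T). A rank-one matrix u v^T satisfies K u = u (v·u) and kills the (3)-dimensional subspace v^⊥, so its characteristic polynomial is lambda^3 (lambda - v·u) with v·u = tr K = 3. Hence the eigenvalues of I - K are 1 (multiplicity 3) and 1 - (3) = -2, so det(I - K) = -2. (Direct check: I - K =
[[-1, -1, -3, -3],
 [4, 3, 6, 6],
 [-6, -3, -8, -9],
 [4, 2, 6, 7]]
has determinant -2.) The finite-dimensional Fredholm alternative says: either (I - K) is invertible, or ker(I - K) ≠ {0} and then range(I - K) = ker((I - K)^*)^⊥, with dim ker(I - K) = dim ker((I - K)^*). Since det(I - K) ≠ 0, 1 is not an eigenvalue of K and ker(I - K) = {0}, so we are in the first case: for every y there is a unique x = (I - K)^(-1) y. Explicitly, by the Sherman–Morrison formula, (I - u v^T)^(-1) = I + u v^T/(1 - v·u), i.e. (I - K)^(-1) = I + K/(-2).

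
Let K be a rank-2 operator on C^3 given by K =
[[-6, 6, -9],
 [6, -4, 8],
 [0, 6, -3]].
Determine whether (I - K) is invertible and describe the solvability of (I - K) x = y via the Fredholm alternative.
(I - K) is invertible (det(I - K) = -16 ≠ 0), so for every y in C^3 the equation (I - K) x = y has a unique solution.

K has rank 2 and factors as K = U V^T = u1 v1^T + u2 v2^T with u1 = (-3, 2, -3), v1 = (0, -2, 1), u2 = (3, -3, 0), v2 = (-2, 0, -2) (multiplying out reproduces the displayed K). The nonzero eigenvalues of U V^T coincide with those of the 2 x 2 matrix G = V^T U = [[v1·u1, v1·u2], [v2·u1, v2·u2]] = [[-7, 6], [12, -6]], and by the Sylvester determinant identity det(I_3 - U V^T) = det(I_2 - V^T U) = det([[8, -6], [-12, 7]]) = (8)(7) - (-6)(-12) = -16. (Direct check: I - K =
[[7, -6, 9],
 [-6, 5, -8],
 [0, -6, 4]]
has determinant -16.) The finite-dimensional Fredholm alternative says: either (I - K) is invertible, or ker(I - K) ≠ {0} and then range(I - K) = ker((I - K)^*)^⊥, with dim ker(I - K) = dim ker((I - K)^*). Since det(I - K) ≠ 0, 1 is not an eigenvalue of K and ker(I - K) = {0}, so we are in the first case: for every y there is a unique x = (I - K)^(-1) y. (Explicitly, by the Woodbury identity, (I - U V^T)^(-1) = I + U (I_2 - G)^(-1) V^T.)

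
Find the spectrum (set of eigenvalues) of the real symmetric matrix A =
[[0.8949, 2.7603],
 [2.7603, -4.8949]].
sigma(A) ≈ {-6, 2}

A is real symmetric, so its spectrum consists of real eigenvalues. Expanding the characteristic polynomial of the displayed matrix gives
  det(λ I - A) = p(λ) = λ^2 + (4)λ + (-12).
Solving p(λ) = 0 yields eigenvalues ≈ -6, 2. (A is shown rounded to 4 decimals, so these recover the underlying integer eigenvalues to within that precision.)
Verification: the trace of A = -4 equals the sum of eigenvalues -4, and det(A) ≈ -11.9997 matches the eigenvalue product -12.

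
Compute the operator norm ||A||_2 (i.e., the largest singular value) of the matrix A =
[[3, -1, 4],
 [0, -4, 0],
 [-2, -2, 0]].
||A||_2 ≈ 5.2438 (= sqrt(largest eigenvalue of A^T A))

||A||_2 = sigma_max(A) = sqrt(lambda_max(A^T A)). Form the symmetric matrix M = A^T A =
[[13, 1, 12],
 [1, 21, -4],
 [12, -4, 16]].
Its characteristic polynomial (trace, sum of principal 2x2 minors, determinant of M give the coefficients) is
  p(λ) = det(λ I - M) = λ^3 - 50λ^2 + 656λ - 1024.
No integer candidate from the rational root theorem (±divisors of 1024) is a root, so the roots are irrational. The cubic discriminant is Δ = 10896384 > 0, so there are three distinct real roots. p(1) = -417 and p(2) = 96 have opposite signs, so a root lies in (1, 2); Newton's method refines it to λ ≈ 1.7987. p(20) = 96 and p(21) = -37 have opposite signs, so a root lies in (20, 21); Newton's method refines it to λ ≈ 20.7034. p(27) = -79 and p(28) = 96 have opposite signs, so a root lies in (27, 28); Newton's method refines it to λ ≈ 27.4979. Check (Vieta): the three roots sum to 50, matching tr M = 50.
So the eigenvalues of A^T A are ≈ 1.7987, 20.7034, 27.4979 (all ≥ 0, as they must be for A^T A). The largest is λ_max ≈ 27.4979, hence ||A||_2 = sqrt(λ_max) ≈ 5.2438.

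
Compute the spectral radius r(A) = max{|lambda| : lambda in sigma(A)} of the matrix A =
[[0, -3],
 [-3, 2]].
r(A) = (2 + sqrt(40))/2 ≈ 4.1623

The eigenvalues of A are the roots of its characteristic polynomial. With M = A (coefficients from the trace and determinant):
  p(λ) = det(λ I - M) = λ^2 - 2λ - 9.
For λ^2 - 2λ - 9 the discriminant is 40. It is nonnegative but not a perfect square, so the roots are real and irrational: λ = (2 ± sqrt(40))/2 ≈ 4.1623, -2.1623.
Thus the eigenvalues (to 4 decimals) are 4.1623 (modulus 4.1623); -2.1623 (modulus 2.1623). The spectral radius is the largest modulus: r(A) = (2 + sqrt(40))/2 ≈ 4.1623. (Cross-check: r(A) ≤ ||A||_2 ≈ 4.1623; equality holds whenever A is normal, though it can also hold for some non-normal A.)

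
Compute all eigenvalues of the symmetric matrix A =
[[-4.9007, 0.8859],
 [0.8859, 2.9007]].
sigma(A) ≈ {-5, 3}

A is real symmetric, so its spectrum consists of real eigenvalues. Expanding the characteristic polynomial of the displayed matrix gives
  det(λ I - A) = p(λ) = λ^2 + (2)λ + (-15).
Solving p(λ) = 0 yields eigenvalues ≈ -5, 3. (A is shown rounded to 4 decimals, so these recover the underlying integer eigenvalues to within that precision.)
Verification: the trace of A = -2 equals the sum of eigenvalues -2, and det(A) ≈ -15.0003 matches the eigenvalue product -15.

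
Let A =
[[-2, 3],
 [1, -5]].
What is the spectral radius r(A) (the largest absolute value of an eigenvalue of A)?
r(A) = (7 + sqrt(21))/2 ≈ 5.7913

The eigenvalues of A are the roots of its characteristic polynomial. With M = A (coefficients from the trace and determinant):
  p(λ) = det(λ I - M) = λ^2 + 7λ + 7.
For λ^2 + 7λ + 7 the discriminant is 21. It is nonnegative but not a perfect square, so the roots are real and irrational: λ = (-7 ± sqrt(21))/2 ≈ -1.2087, -5.7913.
Thus the eigenvalues (to 4 decimals) are -1.2087 (modulus 1.2087); -5.7913 (modulus 5.7913). The spectral radius is the largest modulus: r(A) = (7 + sqrt(21))/2 ≈ 5.7913. (Cross-check: r(A) ≤ ||A||_2 ≈ 6.1401; equality holds whenever A is normal, though it can also hold for some non-normal A.)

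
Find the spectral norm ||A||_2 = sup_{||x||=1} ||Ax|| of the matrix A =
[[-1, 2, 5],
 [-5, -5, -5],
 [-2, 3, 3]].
||A||_2 ≈ 10.0171 (= sqrt(largest eigenvalue of A^T A))

||A||_2 = sigma_max(A) = sqrt(lambda_max(A^T A)). Form the symmetric matrix M = A^T A =
[[30, 17, 14],
 [17, 38, 44],
 [14, 44, 59]].
Its characteristic polynomial (trace, sum of principal 2x2 minors, determinant of M give the coefficients) is
  p(λ) = det(λ I - M) = λ^3 - 127λ^2 + 2731λ - 5625.
No integer candidate from the rational root theorem (±divisors of 5625) is a root, so the roots are irrational. The cubic discriminant is Δ = 26995100880 > 0, so there are three distinct real roots. p(2) = -663 and p(3) = 1452 have opposite signs, so a root lies in (2, 3); Newton's method refines it to λ ≈ 2.3016. p(24) = 591 and p(25) = -1100 have opposite signs, so a root lies in (24, 25); Newton's method refines it to λ ≈ 24.3568. p(100) = -2525 and p(101) = 4980 have opposite signs, so a root lies in (100, 101); Newton's method refines it to λ ≈ 100.3417. Check (Vieta): the three roots sum to 127, matching tr M = 127.
So the eigenvalues of A^T A are ≈ 2.3016, 24.3568, 100.3417 (all ≥ 0, as they must be for A^T A). The largest is λ_max ≈ 100.3417, hence ||A||_2 = sqrt(λ_max) ≈ 10.0171.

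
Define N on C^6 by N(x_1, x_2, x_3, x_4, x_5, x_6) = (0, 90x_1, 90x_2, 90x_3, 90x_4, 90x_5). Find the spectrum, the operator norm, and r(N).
sigma(N) = {0}; ||N|| = 90; r(N) = 0. (N is nilpotent with N^6 = 0.)

On C^6, N is a strictly lower-triangular matrix with 90 on the subdiagonal and zeros elsewhere, so its characteristic polynomial is lambda^6 and every eigenvalue is 0: sigma(N) = {0}. For the operator norm, N e_i = 90e_{i+1} for i = 1, ..., 5 and N e_6 = 0, so the singular values of N are 90 (with multiplicity 5) and 0; hence ||N|| = 90. The spectral radius r(N) = max|lambda| = 0. Note ||N|| > r(N) — characteristic of non-normal nilpotent operators. Indeed N^6 = 0.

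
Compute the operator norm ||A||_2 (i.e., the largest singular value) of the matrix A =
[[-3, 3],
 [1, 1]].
||A||_2 = sqrt(18) ≈ 4.2426 (= sqrt(largest eigenvalue of A^T A))

||A||_2 = sigma_max(A) = sqrt(lambda_max(A^T A)). Form the symmetric matrix M = A^T A =
[[10, -8],
 [-8, 10]].
Its characteristic polynomial (trace, determinant of M give the coefficients) is
  p(λ) = det(λ I - M) = λ^2 - 20λ + 36.
For λ^2 - 20λ + 36 the discriminant is 256. It is a perfect square (16^2), so the roots are rational: λ = (20 ± 16)/2 = 18, 2.
So the eigenvalues of A^T A are ≈ 2, 18 (all ≥ 0, as they must be for A^T A). The largest is λ_max = 18, hence ||A||_2 = sqrt(λ_max) = sqrt(18) ≈ 4.2426.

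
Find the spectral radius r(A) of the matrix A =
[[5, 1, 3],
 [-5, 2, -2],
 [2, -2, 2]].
r(A) ≈ 6.6984

The eigenvalues of A are the roots of its characteristic polynomial. With M = A (coefficients from the trace, the sum of principal 2x2 minors, and det A):
  p(λ) = det(λ I - M) = λ^3 - 9λ^2 + 19λ - 24.
No integer candidate from the rational root theorem (±divisors of 24) is a root, so the roots are irrational. The cubic discriminant is Δ = -9859 < 0, so there is one real root and a complex-conjugate pair. p(6) = -18 and p(7) = 11 have opposite signs, so a root lies in (6, 7); Newton's method refines it to λ ≈ 6.6984. Dividing out (λ - (6.6984)) leaves approximately λ^2 - 2.3016λ + 3.5829. For λ^2 - 2.3016λ + 3.5829 the discriminant is -9.0344. It is negative, so the remaining roots are the complex-conjugate pair λ ≈ 1.1508 ± 1.5029i. Their product equals the constant term, so |λ|^2 ≈ 3.5829 and |λ| ≈ 1.8929.
Thus the eigenvalues (to 4 decimals) are 6.6984 (modulus 6.6984); 1.1508 ± 1.5029i (modulus 1.8929). The spectral radius is the largest modulus: r(A) ≈ 6.6984. (Cross-check: r(A) ≤ ||A||_2 ≈ 8.4612; equality holds whenever A is normal, though it can also hold for some non-normal A.)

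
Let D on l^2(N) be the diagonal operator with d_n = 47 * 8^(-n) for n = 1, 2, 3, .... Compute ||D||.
||D|| = 47/8 (attained at n = 1)

For D diagonal, ||D|| = sup_n |d_n|. The sequence d_n = 47 * 8^(-n) is positive and strictly decreasing (ratio 8^(-1) < 1), so the supremum is d_1 = 47/8. Hence ||D|| = 47/8.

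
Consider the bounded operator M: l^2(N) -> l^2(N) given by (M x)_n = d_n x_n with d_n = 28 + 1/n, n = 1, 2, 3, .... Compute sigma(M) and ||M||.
sigma(M) = {28 + 1/n : n ≥ 1} ∪ {28}; ||M|| = 29

A bounded diagonal operator on l^2 with diagonal entries d_n has spectrum equal to the closure of {d_n : n ≥ 1}: every d_n is an eigenvalue (with eigenvector e_n), so {d_n} ⊂ sigma(M); the spectrum is closed, so its closure is too; and for lambda not in the closure, (M - lambda I) has bounded inverse (the diagonal entries 1/(d_n - lambda) are bounded). For our sequence d_n = 28 + 1/n, n = 1, 2, 3, ...:
  - {d_n} = {28 + 1/n : n ≥ 1}; the only limit point is 28
  - closure = {28 + 1/n : n ≥ 1} ∪ {28}
For the norm: a diagonal operator has ||M|| = sup_n |d_n|. Here d_n = 28 + 1/n is positive and decreasing, so sup_n |d_n| = d_1 = 28 + 1 = 29. So ||M|| = 29.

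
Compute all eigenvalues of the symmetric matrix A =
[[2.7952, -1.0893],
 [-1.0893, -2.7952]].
sigma(A) ≈ {-3, 3}

A is real symmetric, so its spectrum consists of real eigenvalues. Expanding the characteristic polynomial of the displayed matrix gives
  det(λ I - A) = p(λ) = λ^2 + (0)λ + (-9).
Solving p(λ) = 0 yields eigenvalues ≈ -3, 3. (A is shown rounded to 4 decimals, so these recover the underlying integer eigenvalues to within that precision.)
Verification: the trace of A = 0 equals the sum of eigenvalues 0, and det(A) ≈ -8.9997 matches the eigenvalue product -9.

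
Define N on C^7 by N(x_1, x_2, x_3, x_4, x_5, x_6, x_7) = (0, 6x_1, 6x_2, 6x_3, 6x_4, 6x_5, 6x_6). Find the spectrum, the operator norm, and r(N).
sigma(N) = {0}; ||N|| = 6; r(N) = 0. (N is nilpotent with N^7 = 0.)

On C^7, N is a strictly lower-triangular matrix with 6 on the subdiagonal and zeros elsewhere, so its characteristic polynomial is lambda^7 and every eigenvalue is 0: sigma(N) = {0}. For the operator norm, N e_i = 6e_{i+1} for i = 1, ..., 6 and N e_7 = 0, so the singular values of N are 6 (with multiplicity 6) and 0; hence ||N|| = 6. The spectral radius r(N) = max|lambda| = 0. Note ||N|| > r(N) — characteristic of non-normal nilpotent operators. Indeed N^7 = 0.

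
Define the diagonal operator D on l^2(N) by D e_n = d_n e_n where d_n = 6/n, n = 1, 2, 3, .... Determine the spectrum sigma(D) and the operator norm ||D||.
sigma(D) = {6/n : n ≥ 1} ∪ {0}; ||D|| = 6

A bounded diagonal operator on l^2 with diagonal entries d_n has spectrum equal to the closure of {d_n : n ≥ 1}: every d_n is an eigenvalue (with eigenvector e_n), so {d_n} ⊂ sigma(D); the spectrum is closed, so its closure is too; and for lambda not in the closure, (D - lambda I) has bounded inverse (the diagonal entries 1/(d_n - lambda) are bounded). For our sequence d_n = 6/n, n = 1, 2, 3, ...:
  - {d_n} = {6/n : n ≥ 1}; the only limit point is 0
  - closure = {6/n : n ≥ 1} ∪ {0}
For the norm: a diagonal operator has ||D|| = sup_n |d_n|. Here d_n = 6/n is positive and decreasing, so sup_n |d_n| = d_1 = 6. So ||D|| = 6.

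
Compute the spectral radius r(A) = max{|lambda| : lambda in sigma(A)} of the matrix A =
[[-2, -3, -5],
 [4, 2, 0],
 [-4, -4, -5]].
r(A) = (5 + sqrt(73))/2 ≈ 6.772

The eigenvalues of A are the roots of its characteristic polynomial. With M = A (coefficients from the trace, the sum of principal 2x2 minors, and det A):
  p(λ) = det(λ I - M) = λ^3 + 5λ^2 - 12λ.
The constant term is 0, so λ = 0 is a root. Dividing out λ leaves p(λ) = λ(λ^2 + 5λ - 12). For λ^2 + 5λ - 12 the discriminant is 73. It is nonnegative but not a perfect square, so the roots are real and irrational: λ = (-5 ± sqrt(73))/2 ≈ 1.772, -6.772.
Thus the eigenvalues (to 4 decimals) are 1.772 (modulus 1.772); -6.772 (modulus 6.772); 0 (modulus 0). The spectral radius is the largest modulus: r(A) = (5 + sqrt(73))/2 ≈ 6.772. (Cross-check: r(A) ≤ ||A||_2 ≈ 10.1309; equality holds whenever A is normal, though it can also hold for some non-normal A.)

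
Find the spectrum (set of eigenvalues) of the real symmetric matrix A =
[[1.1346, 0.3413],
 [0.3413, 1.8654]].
sigma(A) ≈ {1, 2}

A is real symmetric, so its spectrum consists of real eigenvalues. Expanding the characteristic polynomial of the displayed matrix gives
  det(λ I - A) = p(λ) = λ^2 + (-3)λ + (2).
Solving p(λ) = 0 yields eigenvalues ≈ 1, 2. (A is shown rounded to 4 decimals, so these recover the underlying integer eigenvalues to within that precision.)
Verification: the trace of A = 3 equals the sum of eigenvalues 3, and det(A) ≈ 2.0000 matches the eigenvalue product 2.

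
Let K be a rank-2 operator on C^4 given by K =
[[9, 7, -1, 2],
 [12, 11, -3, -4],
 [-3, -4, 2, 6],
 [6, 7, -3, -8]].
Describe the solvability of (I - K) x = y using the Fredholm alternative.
(I - K) is invertible (det(I - K) = -115 ≠ 0), so for every y in C^4 the equation (I - K) x = y has a unique solution.

K has rank 2 and factors as K = U V^T = u1 v1^T + u2 v2^T with u1 = (2, 1, 1, -1), v1 = (3, 2, 0, 2), u2 = (1, 3, -2, 3), v2 = (3, 3, -1, -2) (multiplying out reproduces the displayed K). The nonzero eigenvalues of U V^T coincide with those of the 2 x 2 matrix G = V^T U = [[v1·u1, v1·u2], [v2·u1, v2·u2]] = [[6, 15], [10, 8]], and by the Sylvester determinant identity det(I_4 - U V^T) = det(I_2 - V^T U) = det([[-5, -15], [-10, -7]]) = (-5)(-7) - (-15)(-10) = -115. (Direct check: I - K =
[[-8, -7, 1, -2],
 [-12, -10, 3, 4],
 [3, 4, -1, -6],
 [-6, -7, 3, 9]]
has determinant -115.) The finite-dimensional Fredholm alternative says: either (I - K) is invertible, or ker(I - K) ≠ {0} and then range(I - K) = ker((I - K)^*)^⊥, with dim ker(I - K) = dim ker((I - K)^*). Since det(I - K) ≠ 0, 1 is not an eigenvalue of K and ker(I - K) = {0}, so we are in the first case: for every y there is a unique x = (I - K)^(-1) y. (Explicitly, by the Woodbury identity, (I - U V^T)^(-1) = I + U (I_2 - G)^(-1) V^T.)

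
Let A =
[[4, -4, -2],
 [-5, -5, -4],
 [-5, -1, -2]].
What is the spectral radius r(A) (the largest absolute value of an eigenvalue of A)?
r(A) ≈ 8.6752

The eigenvalues of A are the roots of its characteristic polynomial. With M = A (coefficients from the trace, the sum of principal 2x2 minors, and det A):
  p(λ) = det(λ I - M) = λ^3 + 3λ^2 - 52λ - 24.
No integer candidate from the rational root theorem (±divisors of 24) is a root, so the roots are irrational. The cubic discriminant is Δ = 641200 > 0, so there are three distinct real roots. p(-9) = -42 and p(-8) = 72 have opposite signs, so a root lies in (-9, -8); Newton's method refines it to λ ≈ -8.6752. p(-1) = 30 and p(0) = -24 have opposite signs, so a root lies in (-1, 0); Newton's method refines it to λ ≈ -0.4515. p(6) = -12 and p(7) = 102 have opposite signs, so a root lies in (6, 7); Newton's method refines it to λ ≈ 6.1267. Check (Vieta): the three roots sum to -3, matching tr M = -3.
Thus the eigenvalues (to 4 decimals) are -8.6752 (modulus 8.6752); -0.4515 (modulus 0.4515); 6.1267 (modulus 6.1267). The spectral radius is the largest modulus: r(A) ≈ 8.6752. (Cross-check: r(A) ≤ ||A||_2 ≈ 9.4895; equality holds whenever A is normal, though it can also hold for some non-normal A.)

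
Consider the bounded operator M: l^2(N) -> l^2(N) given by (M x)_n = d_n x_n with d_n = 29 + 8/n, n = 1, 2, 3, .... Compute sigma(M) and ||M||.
sigma(M) = {29 + 8/n : n ≥ 1} ∪ {29}; ||M|| = 37

A bounded diagonal operator on l^2 with diagonal entries d_n has spectrum equal to the closure of {d_n : n ≥ 1}: every d_n is an eigenvalue (with eigenvector e_n), so {d_n} ⊂ sigma(M); the spectrum is closed, so its closure is too; and for lambda not in the closure, (M - lambda I) has bounded inverse (the diagonal entries 1/(d_n - lambda) are bounded). For our sequence d_n = 29 + 8/n, n = 1, 2, 3, ...:
  - {d_n} = {29 + 8/n : n ≥ 1}; the only limit point is 29
  - closure = {29 + 8/n : n ≥ 1} ∪ {29}
For the norm: a diagonal operator has ||M|| = sup_n |d_n|. Here d_n = 29 + 8/n is positive and decreasing, so sup_n |d_n| = d_1 = 29 + 8 = 37. So ||M|| = 37.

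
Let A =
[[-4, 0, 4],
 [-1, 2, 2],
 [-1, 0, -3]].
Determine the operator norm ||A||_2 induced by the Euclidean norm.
||A||_2 ≈ 6.3262 (= sqrt(largest eigenvalue of A^T A))

||A||_2 = sigma_max(A) = sqrt(lambda_max(A^T A)). Form the symmetric matrix M = A^T A =
[[18, -2, -15],
 [-2, 4, 4],
 [-15, 4, 29]].
Its characteristic polynomial (trace, sum of principal 2x2 minors, determinant of M give the coefficients) is
  p(λ) = det(λ I - M) = λ^3 - 51λ^2 + 465λ - 1024.
No integer candidate from the rational root theorem (±divisors of 1024) is a root, so the roots are irrational. The cubic discriminant is Δ = 25687557 > 0, so there are three distinct real roots. p(3) = -61 and p(4) = 84 have opposite signs, so a root lies in (3, 4); Newton's method refines it to λ ≈ 3.3564. p(7) = 75 and p(8) = -56 have opposite signs, so a root lies in (7, 8); Newton's method refines it to λ ≈ 7.6234. p(40) = -24 and p(41) = 1231 have opposite signs, so a root lies in (40, 41); Newton's method refines it to λ ≈ 40.0202. Check (Vieta): the three roots sum to 51, matching tr M = 51.
So the eigenvalues of A^T A are ≈ 3.3564, 7.6234, 40.0202 (all ≥ 0, as they must be for A^T A). The largest is λ_max ≈ 40.0202, hence ||A||_2 = sqrt(λ_max) ≈ 6.3262.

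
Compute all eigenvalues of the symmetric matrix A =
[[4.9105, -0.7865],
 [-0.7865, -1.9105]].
sigma(A) ≈ {-2, 5}

A is real symmetric, so its spectrum consists of real eigenvalues. Expanding the characteristic polynomial of the displayed matrix gives
  det(λ I - A) = p(λ) = λ^2 + (-3)λ + (-10).
Solving p(λ) = 0 yields eigenvalues ≈ -2, 5. (A is shown rounded to 4 decimals, so these recover the underlying integer eigenvalues to within that precision.)
Verification: the trace of A = 3 equals the sum of eigenvalues 3, and det(A) ≈ -10.0001 matches the eigenvalue product -10.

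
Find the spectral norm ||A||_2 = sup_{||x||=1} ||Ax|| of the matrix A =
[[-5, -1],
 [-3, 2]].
||A||_2 = sqrt((39 + sqrt(845))/2) ≈ 5.8339 (= sqrt(largest eigenvalue of A^T A))

||A||_2 = sigma_max(A) = sqrt(lambda_max(A^T A)). Form the symmetric matrix M = A^T A =
[[34, -1],
 [-1, 5]].
Its characteristic polynomial (trace, determinant of M give the coefficients) is
  p(λ) = det(λ I - M) = λ^2 - 39λ + 169.
For λ^2 - 39λ + 169 the discriminant is 845. It is nonnegative but not a perfect square, so the roots are real and irrational: λ = (39 ± sqrt(845))/2 ≈ 34.0344, 4.9656.
So the eigenvalues of A^T A are ≈ 4.9656, 34.0344 (all ≥ 0, as they must be for A^T A). The largest is λ_max = (39 + sqrt(845))/2 ≈ 34.0344, hence ||A||_2 = sqrt(λ_max) = sqrt((39 + sqrt(845))/2) ≈ 5.8339.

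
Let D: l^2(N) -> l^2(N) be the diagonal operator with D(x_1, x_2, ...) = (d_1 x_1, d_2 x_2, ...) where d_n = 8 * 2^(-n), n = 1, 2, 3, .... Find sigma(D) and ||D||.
sigma(D) = {8 * 2^(-n) : n ≥ 1} ∪ {0}; ||D|| = 4

A bounded diagonal operator on l^2 with diagonal entries d_n has spectrum equal to the closure of {d_n : n ≥ 1}: every d_n is an eigenvalue (with eigenvector e_n), so {d_n} ⊂ sigma(D); the spectrum is closed, so its closure is too; and for lambda not in the closure, (D - lambda I) has bounded inverse (the diagonal entries 1/(d_n - lambda) are bounded). For our sequence d_n = 8 * 2^(-n), n = 1, 2, 3, ...:
  - {d_n} = {8 * 2^(-n) : n ≥ 1}; the only limit point is 0
  - closure = {8 * 2^(-n) : n ≥ 1} ∪ {0}
For the norm: a diagonal operator has ||D|| = sup_n |d_n|. Here d_n = 8 * 2^(-n) is positive and decreasing, so sup_n |d_n| = d_1 = 8/2 = 4. So ||D|| = 4.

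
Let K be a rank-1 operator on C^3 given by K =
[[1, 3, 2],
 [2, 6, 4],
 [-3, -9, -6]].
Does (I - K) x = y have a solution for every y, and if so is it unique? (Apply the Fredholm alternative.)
(I - K) is singular (det(I - K) = 0, i.e. 1 ∈ sigma(K)). (I - K) x = y is solvable iff y ⊥ ker((I - K)^*) = span{(1, 3, 2)}, i.e. iff y_1 + 3y_2 + 2y_3 = 0. When solvable, the solutions are x = y + c·(1, 2, -3), c arbitrary (ker(I - K) = span{(1, 2, -3)}, dimension 1).

K has rank 1, so it is an outer product K = u v^T: every row of K is a multiple of one row vector. Reading off the entries, u = (1, 2, -3) and v = (1, 3, 2) (row i of K equals u_i·v^T). A rank-one matrix u v^T satisfies K u = u (v·u) and kills the (2)-dimensional subspace v^⊥, so its characteristic polynomial is lambda^2 (lambda - v·u) with v·u = tr K = 1. Hence the eigenvalues of I - K are 1 (multiplicity 2) and 1 - (1) = 0, so det(I - K) = 0. (Direct check: I - K =
[[0, -3, -2],
 [-2, -5, -4],
 [3, 9, 7]]
has determinant 0.) So 1 is an eigenvalue of K and (I - K) is not invertible. The finite-dimensional Fredholm alternative says: either (I - K) is invertible, or ker(I - K) ≠ {0} and then range(I - K) = ker((I - K)^*)^⊥, with dim ker(I - K) = dim ker((I - K)^*). We are in the second case, so we need both kernels. Kernel of I - K: (I - K) u = u - u (v·u) = u - u = 0, so ker(I - K) = span{u} = span{(1, 2, -3)} (it is exactly 1-dimensional because rank(I - K) = 2). Kernel of the adjoint: K is real, so (I - K)^* = I - K^T = I - v u^T, and (I - v u^T) v = v - v (u·v) = 0; hence ker((I - K)^*) = span{v} = span{(1, 3, 2)}. Therefore (I - K) x = y is solvable iff <y, v> = 0, i.e. iff y_1 + 3y_2 + 2y_3 = 0. When this holds, K y = u (v·y) = 0, so (I - K) y = y and x = y is a particular solution; the full solution set is the line x = y + c·u = y + c·(1, 2, -3), c ∈ C.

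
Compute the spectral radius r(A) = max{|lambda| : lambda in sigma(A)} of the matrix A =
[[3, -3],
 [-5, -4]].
r(A) = (1 + sqrt(109))/2 ≈ 5.7202

The eigenvalues of A are the roots of its characteristic polynomial. With M = A (coefficients from the trace and determinant):
  p(λ) = det(λ I - M) = λ^2 + λ - 27.
For λ^2 + λ - 27 the discriminant is 109. It is nonnegative but not a perfect square, so the roots are real and irrational: λ = (-1 ± sqrt(109))/2 ≈ 4.7202, -5.7202.
Thus the eigenvalues (to 4 decimals) are 4.7202 (modulus 4.7202); -5.7202 (modulus 5.7202). The spectral radius is the largest modulus: r(A) = (1 + sqrt(109))/2 ≈ 5.7202. (Cross-check: r(A) ≤ ||A||_2 ≈ 6.4331; equality holds whenever A is normal, though it can also hold for some non-normal A.)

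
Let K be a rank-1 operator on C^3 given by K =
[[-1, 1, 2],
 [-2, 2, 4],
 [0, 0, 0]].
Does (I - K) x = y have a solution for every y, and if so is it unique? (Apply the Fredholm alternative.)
(I - K) is singular (det(I - K) = 0, i.e. 1 ∈ sigma(K)). (I - K) x = y is solvable iff y ⊥ ker((I - K)^*) = span{(-1, 1, 2)}, i.e. iff -y_1 + y_2 + 2y_3 = 0. When solvable, the solutions are x = y + c·(1, 2, 0), c arbitrary (ker(I - K) = span{(1, 2, 0)}, dimension 1).

K has rank 1, so it is an outer product K = u v^T: every row of K is a multiple of one row vector. Reading off the entries, u = (1, 2, 0) and v = (-1, 1, 2) (row i of K equals u_i·v^T). A rank-one matrix u v^T satisfies K u = u (v·u) and kills the (2)-dimensional subspace v^⊥, so its characteristic polynomial is lambda^2 (lambda - v·u) with v·u = tr K = 1. Hence the eigenvalues of I - K are 1 (multiplicity 2) and 1 - (1) = 0, so det(I - K) = 0. (Direct check: I - K =
[[2, -1, -2],
 [2, -1, -4],
 [0, 0, 1]]
has determinant 0.) So 1 is an eigenvalue of K and (I - K) is not invertible. The finite-dimensional Fredholm alternative says: either (I - K) is invertible, or ker(I - K) ≠ {0} and then range(I - K) = ker((I - K)^*)^⊥, with dim ker(I - K) = dim ker((I - K)^*). We are in the second case, so we need both kernels. Kernel of I - K: (I - K) u = u - u (v·u) = u - u = 0, so ker(I - K) = span{u} = span{(1, 2, 0)} (it is exactly 1-dimensional because rank(I - K) = 2). Kernel of the adjoint: K is real, so (I - K)^* = I - K^T = I - v u^T, and (I - v u^T) v = v - v (u·v) = 0; hence ker((I - K)^*) = span{v} = span{(-1, 1, 2)}. Therefore (I - K) x = y is solvable iff <y, v> = 0, i.e. iff -y_1 + y_2 + 2y_3 = 0. When this holds, K y = u (v·y) = 0, so (I - K) y = y and x = y is a particular solution; the full solution set is the line x = y + c·u = y + c·(1, 2, 0), c ∈ C.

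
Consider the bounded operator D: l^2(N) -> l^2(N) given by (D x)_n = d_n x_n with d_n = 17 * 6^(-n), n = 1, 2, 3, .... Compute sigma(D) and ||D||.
sigma(D) = {17 * 6^(-n) : n ≥ 1} ∪ {0}; ||D|| = 17/6

A bounded diagonal operator on l^2 with diagonal entries d_n has spectrum equal to the closure of {d_n : n ≥ 1}: every d_n is an eigenvalue (with eigenvector e_n), so {d_n} ⊂ sigma(D); the spectrum is closed, so its closure is too; and for lambda not in the closure, (D - lambda I) has bounded inverse (the diagonal entries 1/(d_n - lambda) are bounded). For our sequence d_n = 17 * 6^(-n), n = 1, 2, 3, ...:
  - {d_n} = {17 * 6^(-n) : n ≥ 1}; the only limit point is 0
  - closure = {17 * 6^(-n) : n ≥ 1} ∪ {0}
For the norm: a diagonal operator has ||D|| = sup_n |d_n|. Here d_n = 17 * 6^(-n) is positive and decreasing, so sup_n |d_n| = d_1 = 17/6. So ||D|| = 17/6.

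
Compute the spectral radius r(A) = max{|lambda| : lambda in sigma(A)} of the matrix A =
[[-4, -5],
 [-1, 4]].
r(A) = sqrt(84)/2 ≈ 4.5826

The eigenvalues of A are the roots of its characteristic polynomial. With M = A (coefficients from the trace and determinant):
  p(λ) = det(λ I - M) = λ^2 - 21.
For λ^2 - 21 the discriminant is 84. It is nonnegative but not a perfect square, so the roots are real and irrational: λ = ± sqrt(84)/2 ≈ 4.5826, -4.5826.
Thus the eigenvalues (to 4 decimals) are 4.5826 (modulus 4.5826); -4.5826 (modulus 4.5826). The spectral radius is the largest modulus: r(A) = sqrt(84)/2 ≈ 4.5826. (Cross-check: r(A) ≤ ||A||_2 ≈ 7; equality holds whenever A is normal, though it can also hold for some non-normal A.)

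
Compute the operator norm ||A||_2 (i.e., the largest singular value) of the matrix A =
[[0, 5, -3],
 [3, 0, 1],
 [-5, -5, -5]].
||A||_2 ≈ 9.0708 (= sqrt(largest eigenvalue of A^T A))

||A||_2 = sigma_max(A) = sqrt(lambda_max(A^T A)). Form the symmetric matrix M = A^T A =
[[34, 25, 28],
 [25, 50, 10],
 [28, 10, 35]].
Its characteristic polynomial (trace, sum of principal 2x2 minors, determinant of M give the coefficients) is
  p(λ) = det(λ I - M) = λ^3 - 119λ^2 + 3131λ - 9025.
No integer candidate from the rational root theorem (±divisors of 9025) is a root, so the roots are irrational. The cubic discriminant is Δ = 13541450832 > 0, so there are three distinct real roots. p(3) = -676 and p(4) = 1659 have opposite signs, so a root lies in (3, 4); Newton's method refines it to λ ≈ 3.2801. p(33) = 644 and p(34) = -831 have opposite signs, so a root lies in (33, 34); Newton's method refines it to λ ≈ 33.4397. p(82) = -1071 and p(83) = 2844 have opposite signs, so a root lies in (82, 83); Newton's method refines it to λ ≈ 82.2802. Check (Vieta): the three roots sum to 119, matching tr M = 119.
So the eigenvalues of A^T A are ≈ 3.2801, 33.4397, 82.2802 (all ≥ 0, as they must be for A^T A). The largest is λ_max ≈ 82.2802, hence ||A||_2 = sqrt(λ_max) ≈ 9.0708.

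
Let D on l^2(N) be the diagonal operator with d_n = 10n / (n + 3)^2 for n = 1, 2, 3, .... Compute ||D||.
||D|| = 5/6 (attained at n = 3)

For D diagonal, ||D|| = sup_n |d_n|. Treat f(x) = 10x / (x + 3)^2 for real x > 0. By the quotient rule, f'(x) = 10(3 - x)/(x + 3)^3, which is positive for x < 3 and negative for x > 3. So f has a unique maximum at x = 3, and since 3 is a positive integer, the supremum over n ≥ 1 is attained at n = 3: d_3 = 10·3/(3 + 3)^2 = 10·3/36 = 5/6. Hence ||D|| = 5/6.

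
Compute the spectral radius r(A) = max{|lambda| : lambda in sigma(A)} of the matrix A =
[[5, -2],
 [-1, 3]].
r(A) = (8 + sqrt(12))/2 ≈ 5.7321

The eigenvalues of A are the roots of its characteristic polynomial. With M = A (coefficients from the trace and determinant):
  p(λ) = det(λ I - M) = λ^2 - 8λ + 13.
For λ^2 - 8λ + 13 the discriminant is 12. It is nonnegative but not a perfect square, so the roots are real and irrational: λ = (8 ± sqrt(12))/2 ≈ 5.7321, 2.2679.
Thus the eigenvalues (to 4 decimals) are 5.7321 (modulus 5.7321); 2.2679 (modulus 2.2679). The spectral radius is the largest modulus: r(A) = (8 + sqrt(12))/2 ≈ 5.7321. (Cross-check: r(A) ≤ ||A||_2 ≈ 5.8339; equality holds whenever A is normal, though it can also hold for some non-normal A.)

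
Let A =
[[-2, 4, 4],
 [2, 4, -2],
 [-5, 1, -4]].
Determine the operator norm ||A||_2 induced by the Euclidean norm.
||A||_2 ≈ 6.53 (= sqrt(largest eigenvalue of A^T A))

||A||_2 = sigma_max(A) = sqrt(lambda_max(A^T A)). Form the symmetric matrix M = A^T A =
[[33, -5, 8],
 [-5, 33, 4],
 [8, 4, 36]].
Its characteristic polynomial (trace, sum of principal 2x2 minors, determinant of M give the coefficients) is
  p(λ) = det(λ I - M) = λ^3 - 102λ^2 + 3360λ - 35344.
No integer candidate from the rational root theorem (±divisors of 35344) is a root, so the roots are irrational. The cubic discriminant is Δ = 2799360 > 0, so there are three distinct real roots. p(22) = -144 and p(23) = 145 have opposite signs, so a root lies in (22, 23); Newton's method refines it to λ ≈ 22.4685. p(36) = 80 and p(37) = -9 have opposite signs, so a root lies in (36, 37); Newton's method refines it to λ ≈ 36.8902. p(42) = -64 and p(43) = 45 have opposite signs, so a root lies in (42, 43); Newton's method refines it to λ ≈ 42.6413. Check (Vieta): the three roots sum to 102, matching tr M = 102.
So the eigenvalues of A^T A are ≈ 22.4685, 36.8902, 42.6413 (all ≥ 0, as they must be for A^T A). The largest is λ_max ≈ 42.6413, hence ||A||_2 = sqrt(λ_max) ≈ 6.53.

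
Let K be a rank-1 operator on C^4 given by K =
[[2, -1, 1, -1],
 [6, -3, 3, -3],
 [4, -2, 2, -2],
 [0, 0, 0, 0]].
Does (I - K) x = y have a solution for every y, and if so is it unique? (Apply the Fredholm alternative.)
(I - K) is singular (det(I - K) = 0, i.e. 1 ∈ sigma(K)). (I - K) x = y is solvable iff y ⊥ ker((I - K)^*) = span{(2, -1, 1, -1)}, i.e. iff 2y_1 - y_2 + y_3 - y_4 = 0. When solvable, the solutions are x = y + c·(1, 3, 2, 0), c arbitrary (ker(I - K) = span{(1, 3, 2, 0)}, dimension 1).

K has rank 1, so it is an outer product K = u v^T: every row of K is a multiple of one row vector. Reading off the entries, u = (1, 3, 2, 0) and v = (2, -1, 1, -1) (row i of K equals u_i·v^T). A rank-one matrix u v^T satisfies K u = u (v·u) and kills the (3)-dimensional subspace v^⊥, so its characteristic polynomial is lambda^3 (lambda - v·u) with v·u = tr K = 1. Hence the eigenvalues of I - K are 1 (multiplicity 3) and 1 - (1) = 0, so det(I - K) = 0. (Direct check: I - K =
[[-1, 1, -1, 1],
 [-6, 4, -3, 3],
 [-4, 2, -1, 2],
 [0, 0, 0, 1]]
has determinant 0.) So 1 is an eigenvalue of K and (I - K) is not invertible. The finite-dimensional Fredholm alternative says: either (I - K) is invertible, or ker(I - K) ≠ {0} and then range(I - K) = ker((I - K)^*)^⊥, with dim ker(I - K) = dim ker((I - K)^*). We are in the second case, so we need both kernels. Kernel of I - K: (I - K) u = u - u (v·u) = u - u = 0, so ker(I - K) = span{u} = span{(1, 3, 2, 0)} (it is exactly 1-dimensional because rank(I - K) = 3). Kernel of the adjoint: K is real, so (I - K)^* = I - K^T = I - v u^T, and (I - v u^T) v = v - v (u·v) = 0; hence ker((I - K)^*) = span{v} = span{(2, -1, 1, -1)}. Therefore (I - K) x = y is solvable iff <y, v> = 0, i.e. iff 2y_1 - y_2 + y_3 - y_4 = 0. When this holds, K y = u (v·y) = 0, so (I - K) y = y and x = y is a particular solution; the full solution set is the line x = y + c·u = y + c·(1, 3, 2, 0), c ∈ C.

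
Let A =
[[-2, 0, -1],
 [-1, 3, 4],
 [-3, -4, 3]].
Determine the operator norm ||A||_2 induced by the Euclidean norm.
||A||_2 ≈ 5.9302 (= sqrt(largest eigenvalue of A^T A))

||A||_2 = sigma_max(A) = sqrt(lambda_max(A^T A)). Form the symmetric matrix M = A^T A =
[[14, 9, -11],
 [9, 25, 0],
 [-11, 0, 26]].
Its characteristic polynomial (trace, sum of principal 2x2 minors, determinant of M give the coefficients) is
  p(λ) = det(λ I - M) = λ^3 - 65λ^2 + 1162λ - 3969.
No integer candidate from the rational root theorem (±divisors of 3969) is a root, so the roots are irrational. The cubic discriminant is Δ = 39584601 > 0, so there are three distinct real roots. p(4) = -297 and p(5) = 341 have opposite signs, so a root lies in (4, 5); Newton's method refines it to λ ≈ 4.4456. p(25) = 81 and p(26) = -121 have opposite signs, so a root lies in (25, 26); Newton's method refines it to λ ≈ 25.3876. p(35) = -49 and p(36) = 279 have opposite signs, so a root lies in (35, 36); Newton's method refines it to λ ≈ 35.1668. Check (Vieta): the three roots sum to 65, matching tr M = 65.
So the eigenvalues of A^T A are ≈ 4.4456, 25.3876, 35.1668 (all ≥ 0, as they must be for A^T A). The largest is λ_max ≈ 35.1668, hence ||A||_2 = sqrt(λ_max) ≈ 5.9302.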